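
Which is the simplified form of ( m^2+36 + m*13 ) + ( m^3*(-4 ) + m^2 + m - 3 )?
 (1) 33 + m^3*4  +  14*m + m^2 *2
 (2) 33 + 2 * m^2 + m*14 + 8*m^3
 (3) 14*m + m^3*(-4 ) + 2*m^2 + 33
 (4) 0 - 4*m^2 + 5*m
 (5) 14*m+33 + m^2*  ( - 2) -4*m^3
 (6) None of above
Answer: 3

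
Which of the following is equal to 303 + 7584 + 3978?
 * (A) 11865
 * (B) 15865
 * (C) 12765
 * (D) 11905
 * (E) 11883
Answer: A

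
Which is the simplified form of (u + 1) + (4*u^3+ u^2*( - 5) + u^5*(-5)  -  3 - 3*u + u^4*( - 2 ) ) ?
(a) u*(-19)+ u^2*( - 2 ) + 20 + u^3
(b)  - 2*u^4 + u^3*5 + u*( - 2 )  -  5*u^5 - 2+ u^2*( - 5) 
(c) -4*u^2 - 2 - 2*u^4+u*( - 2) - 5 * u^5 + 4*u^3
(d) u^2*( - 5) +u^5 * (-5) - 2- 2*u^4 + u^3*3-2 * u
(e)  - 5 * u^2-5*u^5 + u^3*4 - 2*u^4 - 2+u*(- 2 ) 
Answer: e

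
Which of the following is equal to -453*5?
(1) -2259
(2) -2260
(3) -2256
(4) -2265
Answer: 4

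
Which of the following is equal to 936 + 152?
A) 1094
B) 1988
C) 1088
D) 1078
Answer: C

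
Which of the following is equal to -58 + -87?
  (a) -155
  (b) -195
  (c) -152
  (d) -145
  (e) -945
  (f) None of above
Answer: d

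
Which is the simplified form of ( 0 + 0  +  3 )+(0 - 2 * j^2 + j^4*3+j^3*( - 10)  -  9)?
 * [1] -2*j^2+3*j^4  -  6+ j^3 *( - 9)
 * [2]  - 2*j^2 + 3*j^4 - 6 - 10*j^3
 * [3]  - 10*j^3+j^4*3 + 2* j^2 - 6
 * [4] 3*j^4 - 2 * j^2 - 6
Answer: 2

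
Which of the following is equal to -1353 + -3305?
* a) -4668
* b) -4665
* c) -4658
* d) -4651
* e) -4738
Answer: c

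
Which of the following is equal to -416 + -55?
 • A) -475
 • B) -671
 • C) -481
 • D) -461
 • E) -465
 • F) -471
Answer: F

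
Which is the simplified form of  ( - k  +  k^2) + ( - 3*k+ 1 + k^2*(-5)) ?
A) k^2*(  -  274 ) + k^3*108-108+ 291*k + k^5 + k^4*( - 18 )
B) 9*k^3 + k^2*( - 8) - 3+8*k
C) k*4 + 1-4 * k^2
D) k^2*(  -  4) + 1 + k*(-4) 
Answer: D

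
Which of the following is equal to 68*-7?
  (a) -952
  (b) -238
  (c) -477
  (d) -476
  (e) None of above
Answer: d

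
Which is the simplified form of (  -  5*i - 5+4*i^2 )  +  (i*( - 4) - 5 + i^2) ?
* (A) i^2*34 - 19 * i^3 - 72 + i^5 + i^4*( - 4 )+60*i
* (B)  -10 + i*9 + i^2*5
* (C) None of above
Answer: C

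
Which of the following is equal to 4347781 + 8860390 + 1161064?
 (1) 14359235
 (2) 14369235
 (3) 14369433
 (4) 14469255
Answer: 2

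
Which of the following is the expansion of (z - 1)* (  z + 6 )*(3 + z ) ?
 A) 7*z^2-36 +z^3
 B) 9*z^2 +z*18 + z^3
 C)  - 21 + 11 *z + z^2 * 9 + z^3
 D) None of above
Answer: D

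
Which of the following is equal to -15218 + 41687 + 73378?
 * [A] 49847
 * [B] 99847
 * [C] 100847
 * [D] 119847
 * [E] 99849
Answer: B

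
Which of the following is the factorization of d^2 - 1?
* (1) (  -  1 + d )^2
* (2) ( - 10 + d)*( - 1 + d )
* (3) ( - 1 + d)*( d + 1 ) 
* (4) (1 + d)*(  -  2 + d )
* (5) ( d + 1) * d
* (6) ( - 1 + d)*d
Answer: 3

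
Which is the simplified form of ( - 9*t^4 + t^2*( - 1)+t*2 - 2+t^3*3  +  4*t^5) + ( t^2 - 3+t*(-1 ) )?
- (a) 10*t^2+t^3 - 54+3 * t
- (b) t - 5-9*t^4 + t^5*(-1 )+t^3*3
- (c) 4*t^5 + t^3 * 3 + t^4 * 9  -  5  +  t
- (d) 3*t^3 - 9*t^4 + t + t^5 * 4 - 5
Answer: d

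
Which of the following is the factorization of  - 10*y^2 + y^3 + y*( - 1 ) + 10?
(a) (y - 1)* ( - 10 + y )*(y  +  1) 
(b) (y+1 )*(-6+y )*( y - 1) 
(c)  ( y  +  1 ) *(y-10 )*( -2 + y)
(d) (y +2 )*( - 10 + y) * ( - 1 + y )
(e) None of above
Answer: a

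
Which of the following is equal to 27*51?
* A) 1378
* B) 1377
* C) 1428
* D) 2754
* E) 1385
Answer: B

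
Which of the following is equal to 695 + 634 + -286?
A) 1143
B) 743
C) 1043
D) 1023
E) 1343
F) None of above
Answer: C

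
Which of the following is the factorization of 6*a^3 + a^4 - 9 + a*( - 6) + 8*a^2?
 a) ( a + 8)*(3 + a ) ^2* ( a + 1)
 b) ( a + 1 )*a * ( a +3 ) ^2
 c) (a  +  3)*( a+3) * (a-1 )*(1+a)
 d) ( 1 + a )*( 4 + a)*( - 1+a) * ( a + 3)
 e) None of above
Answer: c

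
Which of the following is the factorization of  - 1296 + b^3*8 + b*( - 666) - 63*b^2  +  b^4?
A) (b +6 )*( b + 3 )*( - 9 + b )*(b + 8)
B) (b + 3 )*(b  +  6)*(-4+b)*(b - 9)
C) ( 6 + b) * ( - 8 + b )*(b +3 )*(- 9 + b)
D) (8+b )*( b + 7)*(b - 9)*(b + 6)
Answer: A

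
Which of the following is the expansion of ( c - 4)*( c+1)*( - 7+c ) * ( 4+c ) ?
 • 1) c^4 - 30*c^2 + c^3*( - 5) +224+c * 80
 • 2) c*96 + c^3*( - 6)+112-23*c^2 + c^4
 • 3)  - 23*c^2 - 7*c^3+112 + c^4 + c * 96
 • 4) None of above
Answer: 2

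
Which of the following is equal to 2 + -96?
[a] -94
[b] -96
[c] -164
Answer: a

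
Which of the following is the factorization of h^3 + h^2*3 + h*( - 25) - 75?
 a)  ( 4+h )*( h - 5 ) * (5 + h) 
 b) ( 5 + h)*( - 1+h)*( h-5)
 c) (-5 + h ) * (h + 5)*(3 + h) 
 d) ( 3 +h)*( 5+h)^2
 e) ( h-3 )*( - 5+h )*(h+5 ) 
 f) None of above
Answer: c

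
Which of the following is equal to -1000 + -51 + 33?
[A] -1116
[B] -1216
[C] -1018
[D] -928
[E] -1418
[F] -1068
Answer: C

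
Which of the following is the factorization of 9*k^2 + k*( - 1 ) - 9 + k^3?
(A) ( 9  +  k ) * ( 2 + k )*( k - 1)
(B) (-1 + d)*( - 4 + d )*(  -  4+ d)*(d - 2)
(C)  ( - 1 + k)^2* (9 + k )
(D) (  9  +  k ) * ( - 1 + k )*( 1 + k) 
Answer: D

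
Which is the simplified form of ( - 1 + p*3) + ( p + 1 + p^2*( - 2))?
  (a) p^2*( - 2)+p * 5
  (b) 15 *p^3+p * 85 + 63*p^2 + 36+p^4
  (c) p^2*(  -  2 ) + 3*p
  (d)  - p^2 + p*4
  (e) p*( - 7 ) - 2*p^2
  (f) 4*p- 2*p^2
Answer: f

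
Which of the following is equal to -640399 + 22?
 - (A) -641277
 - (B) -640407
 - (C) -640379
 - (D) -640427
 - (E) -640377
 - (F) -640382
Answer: E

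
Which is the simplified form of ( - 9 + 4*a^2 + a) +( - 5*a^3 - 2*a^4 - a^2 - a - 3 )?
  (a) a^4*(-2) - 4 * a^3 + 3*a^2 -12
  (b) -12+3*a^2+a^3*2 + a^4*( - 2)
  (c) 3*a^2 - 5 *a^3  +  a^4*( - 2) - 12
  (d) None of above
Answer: c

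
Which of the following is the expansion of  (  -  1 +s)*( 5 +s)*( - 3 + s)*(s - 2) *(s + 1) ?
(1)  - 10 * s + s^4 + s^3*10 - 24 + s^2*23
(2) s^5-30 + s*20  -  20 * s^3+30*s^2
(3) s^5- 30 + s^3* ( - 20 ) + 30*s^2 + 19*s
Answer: 3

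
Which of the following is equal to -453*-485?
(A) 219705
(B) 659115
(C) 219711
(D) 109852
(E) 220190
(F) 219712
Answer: A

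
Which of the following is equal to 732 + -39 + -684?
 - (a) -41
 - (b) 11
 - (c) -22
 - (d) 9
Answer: d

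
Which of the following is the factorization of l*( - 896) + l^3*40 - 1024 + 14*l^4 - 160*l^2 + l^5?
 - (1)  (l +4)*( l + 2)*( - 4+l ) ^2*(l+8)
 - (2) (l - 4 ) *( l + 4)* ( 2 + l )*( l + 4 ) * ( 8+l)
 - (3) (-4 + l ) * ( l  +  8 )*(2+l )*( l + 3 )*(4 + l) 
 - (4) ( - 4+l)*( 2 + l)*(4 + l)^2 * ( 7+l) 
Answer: 2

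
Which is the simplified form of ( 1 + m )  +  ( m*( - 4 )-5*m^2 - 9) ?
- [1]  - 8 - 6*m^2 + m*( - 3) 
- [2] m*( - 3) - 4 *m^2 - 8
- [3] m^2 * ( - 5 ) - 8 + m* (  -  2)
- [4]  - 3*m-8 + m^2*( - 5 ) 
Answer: 4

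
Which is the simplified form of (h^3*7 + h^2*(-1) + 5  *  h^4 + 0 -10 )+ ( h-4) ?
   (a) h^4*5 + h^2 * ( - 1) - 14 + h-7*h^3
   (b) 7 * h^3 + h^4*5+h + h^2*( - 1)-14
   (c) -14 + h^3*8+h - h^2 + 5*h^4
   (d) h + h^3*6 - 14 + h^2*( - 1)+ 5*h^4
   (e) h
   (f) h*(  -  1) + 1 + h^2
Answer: b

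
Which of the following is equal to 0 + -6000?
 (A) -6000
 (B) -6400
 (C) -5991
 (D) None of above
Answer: A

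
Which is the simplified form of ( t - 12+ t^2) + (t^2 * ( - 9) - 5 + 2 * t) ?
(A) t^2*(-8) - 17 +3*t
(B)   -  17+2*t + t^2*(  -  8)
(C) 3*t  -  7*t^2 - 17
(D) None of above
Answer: A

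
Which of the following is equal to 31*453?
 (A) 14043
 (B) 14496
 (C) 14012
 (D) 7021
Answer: A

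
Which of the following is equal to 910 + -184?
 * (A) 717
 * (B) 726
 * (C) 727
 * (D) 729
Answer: B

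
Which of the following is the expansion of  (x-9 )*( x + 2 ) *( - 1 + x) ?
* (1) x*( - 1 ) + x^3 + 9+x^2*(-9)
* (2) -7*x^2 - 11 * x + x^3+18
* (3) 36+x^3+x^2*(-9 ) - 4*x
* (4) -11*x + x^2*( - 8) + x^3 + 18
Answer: 4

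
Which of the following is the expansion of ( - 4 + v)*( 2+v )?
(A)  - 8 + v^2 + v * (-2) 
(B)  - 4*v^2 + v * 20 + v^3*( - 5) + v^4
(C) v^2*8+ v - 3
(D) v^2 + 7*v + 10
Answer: A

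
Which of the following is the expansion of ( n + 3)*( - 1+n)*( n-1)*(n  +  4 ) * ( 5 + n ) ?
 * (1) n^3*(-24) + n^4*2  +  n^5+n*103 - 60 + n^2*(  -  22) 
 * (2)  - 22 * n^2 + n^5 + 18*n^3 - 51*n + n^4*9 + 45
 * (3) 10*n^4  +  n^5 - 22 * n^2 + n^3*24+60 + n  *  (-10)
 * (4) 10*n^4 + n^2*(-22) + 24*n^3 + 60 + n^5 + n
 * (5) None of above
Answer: 5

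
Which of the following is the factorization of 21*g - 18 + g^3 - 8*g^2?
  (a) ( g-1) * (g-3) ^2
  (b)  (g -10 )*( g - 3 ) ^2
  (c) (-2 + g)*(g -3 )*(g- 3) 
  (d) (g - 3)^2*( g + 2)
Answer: c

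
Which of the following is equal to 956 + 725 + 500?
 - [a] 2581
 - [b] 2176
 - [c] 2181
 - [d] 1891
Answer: c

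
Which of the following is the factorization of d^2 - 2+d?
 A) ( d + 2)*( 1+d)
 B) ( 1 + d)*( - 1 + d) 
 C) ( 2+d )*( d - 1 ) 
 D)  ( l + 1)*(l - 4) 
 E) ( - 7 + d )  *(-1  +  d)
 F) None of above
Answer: C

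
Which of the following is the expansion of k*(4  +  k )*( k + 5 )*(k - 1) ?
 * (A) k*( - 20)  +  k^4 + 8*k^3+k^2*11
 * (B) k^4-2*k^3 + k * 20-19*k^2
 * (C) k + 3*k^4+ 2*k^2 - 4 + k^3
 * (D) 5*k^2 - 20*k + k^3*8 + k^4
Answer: A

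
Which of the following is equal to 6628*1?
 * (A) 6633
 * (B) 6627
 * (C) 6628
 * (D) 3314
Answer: C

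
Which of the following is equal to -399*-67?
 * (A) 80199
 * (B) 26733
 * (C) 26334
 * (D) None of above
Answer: B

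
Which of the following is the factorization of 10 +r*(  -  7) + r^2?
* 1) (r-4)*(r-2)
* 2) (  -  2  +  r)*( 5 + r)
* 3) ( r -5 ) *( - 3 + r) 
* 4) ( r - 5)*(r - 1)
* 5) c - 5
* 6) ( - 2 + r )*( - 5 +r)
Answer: 6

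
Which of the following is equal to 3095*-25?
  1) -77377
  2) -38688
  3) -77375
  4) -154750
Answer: 3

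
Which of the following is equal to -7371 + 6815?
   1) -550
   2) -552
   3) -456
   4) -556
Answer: 4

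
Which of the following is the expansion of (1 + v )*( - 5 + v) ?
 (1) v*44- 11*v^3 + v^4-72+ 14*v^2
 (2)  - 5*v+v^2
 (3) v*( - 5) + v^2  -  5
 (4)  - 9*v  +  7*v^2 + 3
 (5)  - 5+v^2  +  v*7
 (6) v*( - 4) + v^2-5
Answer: 6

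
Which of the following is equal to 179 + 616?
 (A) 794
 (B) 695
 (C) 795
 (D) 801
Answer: C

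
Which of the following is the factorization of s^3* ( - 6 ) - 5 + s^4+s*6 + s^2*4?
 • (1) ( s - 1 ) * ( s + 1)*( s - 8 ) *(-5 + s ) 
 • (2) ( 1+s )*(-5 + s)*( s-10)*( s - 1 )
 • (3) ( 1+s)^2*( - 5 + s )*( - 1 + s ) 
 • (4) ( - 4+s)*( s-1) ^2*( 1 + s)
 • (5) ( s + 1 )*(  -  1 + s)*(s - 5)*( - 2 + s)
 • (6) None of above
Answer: 6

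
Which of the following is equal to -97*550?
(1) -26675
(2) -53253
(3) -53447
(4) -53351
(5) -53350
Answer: 5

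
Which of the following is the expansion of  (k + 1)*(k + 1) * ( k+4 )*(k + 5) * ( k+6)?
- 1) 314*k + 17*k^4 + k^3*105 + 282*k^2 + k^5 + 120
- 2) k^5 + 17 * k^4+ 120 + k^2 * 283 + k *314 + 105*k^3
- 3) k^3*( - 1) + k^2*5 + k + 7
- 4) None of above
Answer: 2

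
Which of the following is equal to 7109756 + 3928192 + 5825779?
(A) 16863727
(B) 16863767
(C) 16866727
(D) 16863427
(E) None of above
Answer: A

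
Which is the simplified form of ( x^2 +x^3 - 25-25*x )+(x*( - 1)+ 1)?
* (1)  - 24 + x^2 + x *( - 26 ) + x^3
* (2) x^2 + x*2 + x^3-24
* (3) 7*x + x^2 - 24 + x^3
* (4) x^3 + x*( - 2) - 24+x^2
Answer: 1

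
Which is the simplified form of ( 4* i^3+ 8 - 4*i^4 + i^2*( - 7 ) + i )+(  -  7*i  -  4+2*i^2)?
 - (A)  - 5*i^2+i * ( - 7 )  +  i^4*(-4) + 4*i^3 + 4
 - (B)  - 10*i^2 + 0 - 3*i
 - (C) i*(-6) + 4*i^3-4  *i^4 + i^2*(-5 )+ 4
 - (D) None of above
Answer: C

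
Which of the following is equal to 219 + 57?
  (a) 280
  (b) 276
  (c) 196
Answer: b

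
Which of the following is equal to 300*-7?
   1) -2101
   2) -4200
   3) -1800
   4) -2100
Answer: 4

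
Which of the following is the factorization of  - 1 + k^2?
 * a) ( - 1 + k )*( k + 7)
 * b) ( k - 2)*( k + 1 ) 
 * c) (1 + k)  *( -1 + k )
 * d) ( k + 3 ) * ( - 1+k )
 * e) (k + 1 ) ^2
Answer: c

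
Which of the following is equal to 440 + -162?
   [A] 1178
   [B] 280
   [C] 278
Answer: C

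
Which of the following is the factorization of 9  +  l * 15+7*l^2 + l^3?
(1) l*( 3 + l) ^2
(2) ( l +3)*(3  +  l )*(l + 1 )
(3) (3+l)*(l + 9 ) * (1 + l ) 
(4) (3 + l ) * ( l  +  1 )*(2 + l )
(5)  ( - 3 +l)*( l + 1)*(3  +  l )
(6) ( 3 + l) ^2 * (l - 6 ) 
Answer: 2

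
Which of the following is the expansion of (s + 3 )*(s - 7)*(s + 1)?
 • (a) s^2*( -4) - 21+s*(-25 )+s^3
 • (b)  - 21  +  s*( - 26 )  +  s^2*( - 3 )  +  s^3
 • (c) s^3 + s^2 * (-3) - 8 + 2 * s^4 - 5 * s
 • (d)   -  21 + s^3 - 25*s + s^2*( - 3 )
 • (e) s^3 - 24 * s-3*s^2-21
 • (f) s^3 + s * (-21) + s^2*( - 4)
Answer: d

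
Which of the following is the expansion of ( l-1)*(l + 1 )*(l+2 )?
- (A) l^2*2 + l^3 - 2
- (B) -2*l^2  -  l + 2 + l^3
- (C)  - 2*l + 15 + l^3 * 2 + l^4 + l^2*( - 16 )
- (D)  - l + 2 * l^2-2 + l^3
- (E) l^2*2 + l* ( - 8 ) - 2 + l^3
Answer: D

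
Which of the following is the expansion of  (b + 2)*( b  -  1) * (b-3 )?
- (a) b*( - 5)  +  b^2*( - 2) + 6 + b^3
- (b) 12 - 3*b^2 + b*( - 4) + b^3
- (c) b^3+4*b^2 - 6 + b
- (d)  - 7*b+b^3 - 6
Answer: a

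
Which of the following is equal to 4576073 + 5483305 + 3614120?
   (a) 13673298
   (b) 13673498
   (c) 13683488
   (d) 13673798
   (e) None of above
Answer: b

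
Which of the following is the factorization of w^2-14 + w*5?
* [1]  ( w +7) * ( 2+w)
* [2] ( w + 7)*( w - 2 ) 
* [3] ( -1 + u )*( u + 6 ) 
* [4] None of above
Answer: 2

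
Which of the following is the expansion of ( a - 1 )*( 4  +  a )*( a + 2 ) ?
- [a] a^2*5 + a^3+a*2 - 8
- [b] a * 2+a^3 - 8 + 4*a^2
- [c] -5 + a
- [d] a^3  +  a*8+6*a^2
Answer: a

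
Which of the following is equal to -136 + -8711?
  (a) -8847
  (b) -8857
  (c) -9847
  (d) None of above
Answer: a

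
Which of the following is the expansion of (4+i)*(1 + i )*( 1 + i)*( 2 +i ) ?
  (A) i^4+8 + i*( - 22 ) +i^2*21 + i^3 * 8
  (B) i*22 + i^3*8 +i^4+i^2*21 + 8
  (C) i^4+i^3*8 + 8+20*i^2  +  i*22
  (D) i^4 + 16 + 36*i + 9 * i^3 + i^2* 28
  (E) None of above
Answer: B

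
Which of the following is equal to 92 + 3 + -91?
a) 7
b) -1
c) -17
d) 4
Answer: d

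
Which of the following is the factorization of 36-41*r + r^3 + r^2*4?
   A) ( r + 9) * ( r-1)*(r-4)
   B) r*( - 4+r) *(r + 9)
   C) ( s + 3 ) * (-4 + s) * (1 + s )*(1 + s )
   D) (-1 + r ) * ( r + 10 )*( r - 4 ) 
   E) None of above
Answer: A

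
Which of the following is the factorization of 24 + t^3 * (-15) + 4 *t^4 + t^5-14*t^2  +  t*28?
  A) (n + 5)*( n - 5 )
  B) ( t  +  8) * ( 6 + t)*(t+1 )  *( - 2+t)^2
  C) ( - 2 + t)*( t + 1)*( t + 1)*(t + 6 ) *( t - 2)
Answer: C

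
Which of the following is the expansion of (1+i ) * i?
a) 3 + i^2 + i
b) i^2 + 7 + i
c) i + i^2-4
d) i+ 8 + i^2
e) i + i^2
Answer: e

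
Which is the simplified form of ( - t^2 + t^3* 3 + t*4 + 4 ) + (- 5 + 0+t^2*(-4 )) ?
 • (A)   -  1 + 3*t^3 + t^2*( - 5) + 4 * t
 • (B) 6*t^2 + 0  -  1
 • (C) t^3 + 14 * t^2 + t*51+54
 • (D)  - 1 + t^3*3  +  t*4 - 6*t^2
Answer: A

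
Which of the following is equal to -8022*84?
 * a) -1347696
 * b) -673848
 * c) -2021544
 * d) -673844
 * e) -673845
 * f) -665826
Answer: b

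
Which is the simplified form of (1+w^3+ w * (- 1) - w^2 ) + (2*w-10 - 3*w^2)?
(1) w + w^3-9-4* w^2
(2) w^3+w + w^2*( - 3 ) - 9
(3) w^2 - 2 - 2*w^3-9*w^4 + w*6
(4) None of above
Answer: 1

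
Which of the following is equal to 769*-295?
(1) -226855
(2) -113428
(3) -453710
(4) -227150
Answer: 1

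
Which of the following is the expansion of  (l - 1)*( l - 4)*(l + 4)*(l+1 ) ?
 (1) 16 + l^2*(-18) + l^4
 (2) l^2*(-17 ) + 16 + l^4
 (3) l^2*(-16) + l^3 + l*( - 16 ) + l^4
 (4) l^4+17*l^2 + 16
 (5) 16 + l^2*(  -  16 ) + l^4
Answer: 2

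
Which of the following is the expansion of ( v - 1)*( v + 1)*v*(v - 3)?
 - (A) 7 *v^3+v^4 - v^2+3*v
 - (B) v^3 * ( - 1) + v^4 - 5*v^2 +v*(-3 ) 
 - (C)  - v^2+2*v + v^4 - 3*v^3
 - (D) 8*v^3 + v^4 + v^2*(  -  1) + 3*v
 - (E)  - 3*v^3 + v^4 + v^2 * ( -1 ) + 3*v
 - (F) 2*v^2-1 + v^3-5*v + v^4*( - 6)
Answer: E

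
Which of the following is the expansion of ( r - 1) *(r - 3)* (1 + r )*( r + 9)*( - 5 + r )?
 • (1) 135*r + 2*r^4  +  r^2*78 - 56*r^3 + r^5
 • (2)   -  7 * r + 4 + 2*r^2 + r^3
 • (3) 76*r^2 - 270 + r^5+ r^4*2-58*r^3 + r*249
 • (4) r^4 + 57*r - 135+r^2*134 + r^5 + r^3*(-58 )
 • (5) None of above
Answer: 4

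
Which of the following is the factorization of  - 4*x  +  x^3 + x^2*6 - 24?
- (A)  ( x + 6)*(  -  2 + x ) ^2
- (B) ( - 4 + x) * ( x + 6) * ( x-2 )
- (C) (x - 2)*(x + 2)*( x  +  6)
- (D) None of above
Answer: C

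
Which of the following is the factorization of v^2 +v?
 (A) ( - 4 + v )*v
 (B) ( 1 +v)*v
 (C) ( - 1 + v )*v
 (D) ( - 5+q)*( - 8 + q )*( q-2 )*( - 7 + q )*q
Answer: B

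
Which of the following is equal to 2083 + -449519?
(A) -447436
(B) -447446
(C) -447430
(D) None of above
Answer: A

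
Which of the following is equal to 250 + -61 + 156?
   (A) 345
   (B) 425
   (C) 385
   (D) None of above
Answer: A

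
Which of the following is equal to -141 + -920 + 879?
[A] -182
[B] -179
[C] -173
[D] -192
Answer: A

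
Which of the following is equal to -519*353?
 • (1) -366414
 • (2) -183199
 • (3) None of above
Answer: 3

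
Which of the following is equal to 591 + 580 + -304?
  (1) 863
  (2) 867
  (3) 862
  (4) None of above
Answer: 2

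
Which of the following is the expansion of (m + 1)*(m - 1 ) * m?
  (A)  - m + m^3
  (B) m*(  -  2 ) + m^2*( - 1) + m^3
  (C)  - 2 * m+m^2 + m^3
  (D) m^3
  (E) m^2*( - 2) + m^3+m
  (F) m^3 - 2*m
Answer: A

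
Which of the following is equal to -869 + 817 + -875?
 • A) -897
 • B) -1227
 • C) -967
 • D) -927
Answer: D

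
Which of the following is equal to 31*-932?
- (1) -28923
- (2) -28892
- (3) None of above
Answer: 2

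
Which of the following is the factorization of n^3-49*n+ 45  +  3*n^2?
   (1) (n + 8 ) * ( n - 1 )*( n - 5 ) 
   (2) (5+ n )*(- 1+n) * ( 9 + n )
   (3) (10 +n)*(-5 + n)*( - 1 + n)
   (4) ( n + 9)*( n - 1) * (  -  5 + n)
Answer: 4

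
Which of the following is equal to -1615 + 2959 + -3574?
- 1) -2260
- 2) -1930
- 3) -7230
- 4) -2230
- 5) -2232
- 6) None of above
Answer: 4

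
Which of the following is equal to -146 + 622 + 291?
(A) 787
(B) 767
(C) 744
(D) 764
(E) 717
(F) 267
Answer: B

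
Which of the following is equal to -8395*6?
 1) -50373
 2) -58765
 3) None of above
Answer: 3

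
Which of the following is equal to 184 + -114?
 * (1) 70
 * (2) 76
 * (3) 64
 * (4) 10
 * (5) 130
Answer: 1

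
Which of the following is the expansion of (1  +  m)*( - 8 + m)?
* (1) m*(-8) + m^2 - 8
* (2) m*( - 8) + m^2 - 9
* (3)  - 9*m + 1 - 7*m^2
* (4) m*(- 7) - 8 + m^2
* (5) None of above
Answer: 4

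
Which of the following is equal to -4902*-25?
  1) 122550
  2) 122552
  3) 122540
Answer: 1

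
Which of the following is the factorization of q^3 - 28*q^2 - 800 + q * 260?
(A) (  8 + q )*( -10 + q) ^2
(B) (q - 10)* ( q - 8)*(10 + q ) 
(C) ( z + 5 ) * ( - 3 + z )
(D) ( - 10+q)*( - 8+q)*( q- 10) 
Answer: D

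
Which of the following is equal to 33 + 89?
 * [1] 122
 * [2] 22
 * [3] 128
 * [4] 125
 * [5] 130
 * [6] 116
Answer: 1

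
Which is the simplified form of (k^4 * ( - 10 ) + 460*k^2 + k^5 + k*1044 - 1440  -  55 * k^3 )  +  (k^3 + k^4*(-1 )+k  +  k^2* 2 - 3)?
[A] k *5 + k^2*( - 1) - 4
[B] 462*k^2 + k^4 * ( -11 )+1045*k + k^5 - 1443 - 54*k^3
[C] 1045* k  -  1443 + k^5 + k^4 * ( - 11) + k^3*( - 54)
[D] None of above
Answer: B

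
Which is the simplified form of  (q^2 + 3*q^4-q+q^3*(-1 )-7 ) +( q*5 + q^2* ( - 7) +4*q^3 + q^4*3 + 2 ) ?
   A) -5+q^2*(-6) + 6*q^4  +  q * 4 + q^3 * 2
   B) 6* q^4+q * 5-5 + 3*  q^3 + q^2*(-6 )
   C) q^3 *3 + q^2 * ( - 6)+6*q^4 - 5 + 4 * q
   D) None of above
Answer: C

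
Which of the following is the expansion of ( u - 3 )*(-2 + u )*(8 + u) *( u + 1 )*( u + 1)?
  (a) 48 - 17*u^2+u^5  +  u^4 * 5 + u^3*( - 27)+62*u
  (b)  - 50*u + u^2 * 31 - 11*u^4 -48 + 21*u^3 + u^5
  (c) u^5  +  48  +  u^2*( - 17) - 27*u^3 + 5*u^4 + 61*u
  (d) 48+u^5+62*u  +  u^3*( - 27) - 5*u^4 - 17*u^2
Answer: a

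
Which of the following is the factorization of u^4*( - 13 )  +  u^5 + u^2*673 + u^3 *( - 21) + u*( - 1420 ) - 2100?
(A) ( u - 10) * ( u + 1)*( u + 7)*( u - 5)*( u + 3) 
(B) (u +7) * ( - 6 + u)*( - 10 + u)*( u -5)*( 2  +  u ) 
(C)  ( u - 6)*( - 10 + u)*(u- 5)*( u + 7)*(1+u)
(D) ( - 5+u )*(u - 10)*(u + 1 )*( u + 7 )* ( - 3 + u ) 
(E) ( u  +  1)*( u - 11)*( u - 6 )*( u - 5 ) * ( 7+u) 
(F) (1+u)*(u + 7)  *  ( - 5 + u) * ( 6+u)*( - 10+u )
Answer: C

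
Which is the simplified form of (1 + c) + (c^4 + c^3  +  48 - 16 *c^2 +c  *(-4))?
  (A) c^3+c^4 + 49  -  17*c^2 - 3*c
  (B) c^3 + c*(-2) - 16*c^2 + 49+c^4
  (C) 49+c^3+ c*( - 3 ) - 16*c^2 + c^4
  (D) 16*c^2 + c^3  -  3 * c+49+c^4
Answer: C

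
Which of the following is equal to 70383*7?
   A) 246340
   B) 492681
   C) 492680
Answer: B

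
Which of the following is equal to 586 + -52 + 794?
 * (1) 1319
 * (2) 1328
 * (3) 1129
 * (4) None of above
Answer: 2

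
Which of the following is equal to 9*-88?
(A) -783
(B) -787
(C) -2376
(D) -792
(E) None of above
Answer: D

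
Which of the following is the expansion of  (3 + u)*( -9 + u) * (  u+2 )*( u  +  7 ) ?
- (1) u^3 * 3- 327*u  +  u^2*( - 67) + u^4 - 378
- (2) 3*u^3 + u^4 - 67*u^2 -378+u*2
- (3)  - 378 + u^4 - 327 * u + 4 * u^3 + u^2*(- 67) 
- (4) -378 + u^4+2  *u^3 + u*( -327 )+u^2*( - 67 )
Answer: 1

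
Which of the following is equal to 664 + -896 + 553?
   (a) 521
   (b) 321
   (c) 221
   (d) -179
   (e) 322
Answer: b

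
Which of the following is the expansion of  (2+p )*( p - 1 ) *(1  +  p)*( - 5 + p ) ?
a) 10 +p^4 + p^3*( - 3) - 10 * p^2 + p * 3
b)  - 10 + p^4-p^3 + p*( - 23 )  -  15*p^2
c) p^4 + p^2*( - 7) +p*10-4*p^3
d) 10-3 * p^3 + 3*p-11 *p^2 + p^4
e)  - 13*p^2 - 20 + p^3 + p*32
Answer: d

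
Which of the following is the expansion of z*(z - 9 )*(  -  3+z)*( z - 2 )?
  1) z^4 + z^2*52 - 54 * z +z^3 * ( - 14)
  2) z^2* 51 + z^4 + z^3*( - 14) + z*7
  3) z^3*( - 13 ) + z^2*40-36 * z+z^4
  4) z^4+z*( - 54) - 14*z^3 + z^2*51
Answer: 4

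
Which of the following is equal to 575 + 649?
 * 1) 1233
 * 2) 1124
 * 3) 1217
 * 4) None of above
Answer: 4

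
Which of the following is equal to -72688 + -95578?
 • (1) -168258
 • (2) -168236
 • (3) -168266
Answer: 3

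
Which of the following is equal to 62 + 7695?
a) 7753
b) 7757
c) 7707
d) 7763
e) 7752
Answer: b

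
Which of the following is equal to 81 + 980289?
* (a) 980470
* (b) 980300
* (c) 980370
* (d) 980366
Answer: c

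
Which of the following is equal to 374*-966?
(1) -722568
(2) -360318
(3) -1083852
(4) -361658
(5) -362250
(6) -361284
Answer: 6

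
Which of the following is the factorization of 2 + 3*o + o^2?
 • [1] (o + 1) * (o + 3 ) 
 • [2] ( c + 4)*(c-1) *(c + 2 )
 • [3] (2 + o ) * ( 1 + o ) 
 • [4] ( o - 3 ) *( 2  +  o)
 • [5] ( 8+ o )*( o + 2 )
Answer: 3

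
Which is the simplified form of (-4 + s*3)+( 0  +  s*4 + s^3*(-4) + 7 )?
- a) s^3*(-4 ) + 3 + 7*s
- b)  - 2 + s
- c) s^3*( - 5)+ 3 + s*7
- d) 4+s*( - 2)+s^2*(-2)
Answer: a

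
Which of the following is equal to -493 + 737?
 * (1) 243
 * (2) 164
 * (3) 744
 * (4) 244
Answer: 4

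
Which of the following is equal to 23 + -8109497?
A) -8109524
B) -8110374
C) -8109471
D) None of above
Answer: D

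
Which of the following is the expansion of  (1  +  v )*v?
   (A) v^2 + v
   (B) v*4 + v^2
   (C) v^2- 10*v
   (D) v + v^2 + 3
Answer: A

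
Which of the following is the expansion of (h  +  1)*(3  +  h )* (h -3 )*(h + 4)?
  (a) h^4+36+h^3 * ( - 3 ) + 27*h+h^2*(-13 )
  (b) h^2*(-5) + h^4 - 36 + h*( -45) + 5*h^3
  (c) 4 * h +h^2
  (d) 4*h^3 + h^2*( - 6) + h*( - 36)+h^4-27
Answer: b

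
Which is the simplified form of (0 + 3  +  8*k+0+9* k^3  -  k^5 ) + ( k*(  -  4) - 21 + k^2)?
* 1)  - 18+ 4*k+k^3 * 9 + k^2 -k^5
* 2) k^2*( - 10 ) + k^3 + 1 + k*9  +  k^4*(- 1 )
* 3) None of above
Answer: 1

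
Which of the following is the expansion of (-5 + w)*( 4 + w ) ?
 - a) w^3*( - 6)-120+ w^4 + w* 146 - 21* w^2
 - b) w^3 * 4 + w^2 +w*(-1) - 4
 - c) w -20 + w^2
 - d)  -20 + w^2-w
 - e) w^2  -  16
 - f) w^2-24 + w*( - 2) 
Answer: d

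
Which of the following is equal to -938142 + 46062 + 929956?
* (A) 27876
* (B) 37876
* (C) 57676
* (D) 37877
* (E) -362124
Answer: B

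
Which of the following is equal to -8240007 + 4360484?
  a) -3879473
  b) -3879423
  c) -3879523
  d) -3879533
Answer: c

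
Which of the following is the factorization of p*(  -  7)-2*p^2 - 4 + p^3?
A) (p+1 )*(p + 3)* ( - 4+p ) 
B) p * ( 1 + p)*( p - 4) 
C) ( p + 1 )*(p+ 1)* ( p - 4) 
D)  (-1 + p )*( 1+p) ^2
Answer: C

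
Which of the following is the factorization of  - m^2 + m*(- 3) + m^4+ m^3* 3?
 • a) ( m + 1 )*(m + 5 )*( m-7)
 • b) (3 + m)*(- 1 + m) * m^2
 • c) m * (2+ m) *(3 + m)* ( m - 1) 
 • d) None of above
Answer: d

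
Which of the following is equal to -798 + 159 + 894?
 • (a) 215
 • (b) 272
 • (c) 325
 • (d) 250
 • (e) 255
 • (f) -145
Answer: e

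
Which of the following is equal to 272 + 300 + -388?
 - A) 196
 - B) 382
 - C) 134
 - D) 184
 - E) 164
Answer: D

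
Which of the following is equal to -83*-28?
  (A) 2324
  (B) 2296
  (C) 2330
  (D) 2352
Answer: A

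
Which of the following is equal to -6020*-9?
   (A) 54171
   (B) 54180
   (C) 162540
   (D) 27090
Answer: B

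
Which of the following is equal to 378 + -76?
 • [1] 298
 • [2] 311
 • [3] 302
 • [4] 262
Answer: 3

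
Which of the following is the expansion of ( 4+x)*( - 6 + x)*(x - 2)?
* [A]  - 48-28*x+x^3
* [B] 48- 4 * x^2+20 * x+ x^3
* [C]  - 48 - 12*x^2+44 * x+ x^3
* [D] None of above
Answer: D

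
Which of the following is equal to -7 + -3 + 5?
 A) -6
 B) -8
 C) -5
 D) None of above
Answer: C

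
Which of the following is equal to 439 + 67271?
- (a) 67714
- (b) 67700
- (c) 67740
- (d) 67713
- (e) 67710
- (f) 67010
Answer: e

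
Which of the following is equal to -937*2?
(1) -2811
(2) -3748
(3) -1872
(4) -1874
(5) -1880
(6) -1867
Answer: 4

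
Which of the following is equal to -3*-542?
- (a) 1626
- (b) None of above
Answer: a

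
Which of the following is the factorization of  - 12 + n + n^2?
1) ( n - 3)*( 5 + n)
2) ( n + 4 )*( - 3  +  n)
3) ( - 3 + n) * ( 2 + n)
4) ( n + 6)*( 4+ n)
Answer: 2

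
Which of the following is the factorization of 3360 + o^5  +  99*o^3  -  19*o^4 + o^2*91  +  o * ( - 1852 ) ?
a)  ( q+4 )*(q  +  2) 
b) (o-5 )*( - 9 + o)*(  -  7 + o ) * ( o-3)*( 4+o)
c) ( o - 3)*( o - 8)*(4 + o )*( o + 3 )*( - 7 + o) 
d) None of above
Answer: d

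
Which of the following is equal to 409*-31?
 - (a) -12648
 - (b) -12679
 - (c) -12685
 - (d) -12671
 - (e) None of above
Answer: b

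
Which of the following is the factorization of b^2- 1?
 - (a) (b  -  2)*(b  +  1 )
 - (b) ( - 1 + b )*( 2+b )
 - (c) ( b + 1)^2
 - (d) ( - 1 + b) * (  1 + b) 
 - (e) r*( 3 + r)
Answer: d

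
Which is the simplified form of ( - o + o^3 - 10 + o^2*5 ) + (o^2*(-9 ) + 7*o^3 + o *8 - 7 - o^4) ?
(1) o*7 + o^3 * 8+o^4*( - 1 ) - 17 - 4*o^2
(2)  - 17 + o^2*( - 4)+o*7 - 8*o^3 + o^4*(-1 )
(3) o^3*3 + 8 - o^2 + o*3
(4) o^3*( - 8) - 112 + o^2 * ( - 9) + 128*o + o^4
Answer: 1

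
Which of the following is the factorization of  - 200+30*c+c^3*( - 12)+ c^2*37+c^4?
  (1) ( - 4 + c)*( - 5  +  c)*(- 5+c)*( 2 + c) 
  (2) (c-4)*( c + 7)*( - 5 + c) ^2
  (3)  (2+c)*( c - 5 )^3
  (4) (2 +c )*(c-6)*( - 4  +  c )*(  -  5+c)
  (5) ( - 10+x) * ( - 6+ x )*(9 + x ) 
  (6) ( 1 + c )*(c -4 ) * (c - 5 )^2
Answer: 1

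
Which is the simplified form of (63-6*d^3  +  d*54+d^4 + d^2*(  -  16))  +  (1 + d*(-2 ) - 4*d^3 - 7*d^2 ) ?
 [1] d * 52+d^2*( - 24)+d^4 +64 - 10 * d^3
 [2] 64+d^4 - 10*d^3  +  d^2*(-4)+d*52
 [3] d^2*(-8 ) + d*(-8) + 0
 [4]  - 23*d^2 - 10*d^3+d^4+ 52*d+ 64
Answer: 4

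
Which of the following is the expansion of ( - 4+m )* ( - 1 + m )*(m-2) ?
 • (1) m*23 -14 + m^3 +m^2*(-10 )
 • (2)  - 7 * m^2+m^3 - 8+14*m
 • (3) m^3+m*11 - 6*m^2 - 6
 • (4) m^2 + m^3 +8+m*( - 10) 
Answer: 2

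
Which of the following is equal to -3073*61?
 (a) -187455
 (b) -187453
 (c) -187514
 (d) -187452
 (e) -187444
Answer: b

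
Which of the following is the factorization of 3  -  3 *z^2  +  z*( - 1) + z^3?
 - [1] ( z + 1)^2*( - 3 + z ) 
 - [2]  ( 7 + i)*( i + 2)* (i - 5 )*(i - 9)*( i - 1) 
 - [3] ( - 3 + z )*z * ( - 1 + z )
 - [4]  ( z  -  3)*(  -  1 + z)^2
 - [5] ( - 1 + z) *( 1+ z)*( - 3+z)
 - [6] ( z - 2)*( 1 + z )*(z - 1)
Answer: 5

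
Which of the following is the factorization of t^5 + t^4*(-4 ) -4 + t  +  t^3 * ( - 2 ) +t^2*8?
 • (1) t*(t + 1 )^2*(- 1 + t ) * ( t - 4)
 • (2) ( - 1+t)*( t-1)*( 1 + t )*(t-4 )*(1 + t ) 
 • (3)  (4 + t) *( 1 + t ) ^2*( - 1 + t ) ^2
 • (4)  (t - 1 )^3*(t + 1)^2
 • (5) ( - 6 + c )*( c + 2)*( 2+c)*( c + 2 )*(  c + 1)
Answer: 2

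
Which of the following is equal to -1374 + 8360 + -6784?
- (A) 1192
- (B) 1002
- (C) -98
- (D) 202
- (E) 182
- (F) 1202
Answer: D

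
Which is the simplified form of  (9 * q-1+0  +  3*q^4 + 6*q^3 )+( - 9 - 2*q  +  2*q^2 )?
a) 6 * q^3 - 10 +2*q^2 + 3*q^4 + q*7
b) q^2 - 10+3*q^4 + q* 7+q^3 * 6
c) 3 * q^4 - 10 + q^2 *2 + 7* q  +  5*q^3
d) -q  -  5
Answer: a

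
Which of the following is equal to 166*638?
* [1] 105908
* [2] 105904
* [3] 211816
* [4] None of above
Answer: 1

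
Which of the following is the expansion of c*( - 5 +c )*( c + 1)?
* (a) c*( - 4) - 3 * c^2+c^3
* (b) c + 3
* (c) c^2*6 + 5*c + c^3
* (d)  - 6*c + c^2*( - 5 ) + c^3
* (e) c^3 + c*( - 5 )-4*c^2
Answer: e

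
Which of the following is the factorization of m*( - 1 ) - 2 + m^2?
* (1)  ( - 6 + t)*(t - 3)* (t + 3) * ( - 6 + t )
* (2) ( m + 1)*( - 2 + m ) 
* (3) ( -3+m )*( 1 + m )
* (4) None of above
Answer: 2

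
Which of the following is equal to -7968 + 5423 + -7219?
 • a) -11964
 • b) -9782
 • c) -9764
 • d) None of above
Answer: c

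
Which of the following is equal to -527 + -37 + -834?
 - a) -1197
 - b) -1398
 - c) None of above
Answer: b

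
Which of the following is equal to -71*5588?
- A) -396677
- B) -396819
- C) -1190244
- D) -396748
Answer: D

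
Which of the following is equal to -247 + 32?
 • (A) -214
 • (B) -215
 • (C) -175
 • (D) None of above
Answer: B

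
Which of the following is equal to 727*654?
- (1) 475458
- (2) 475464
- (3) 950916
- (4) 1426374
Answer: 1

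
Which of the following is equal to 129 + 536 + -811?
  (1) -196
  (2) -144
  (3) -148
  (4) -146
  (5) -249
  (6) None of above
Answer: 4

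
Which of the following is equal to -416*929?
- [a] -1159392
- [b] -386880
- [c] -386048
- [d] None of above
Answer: d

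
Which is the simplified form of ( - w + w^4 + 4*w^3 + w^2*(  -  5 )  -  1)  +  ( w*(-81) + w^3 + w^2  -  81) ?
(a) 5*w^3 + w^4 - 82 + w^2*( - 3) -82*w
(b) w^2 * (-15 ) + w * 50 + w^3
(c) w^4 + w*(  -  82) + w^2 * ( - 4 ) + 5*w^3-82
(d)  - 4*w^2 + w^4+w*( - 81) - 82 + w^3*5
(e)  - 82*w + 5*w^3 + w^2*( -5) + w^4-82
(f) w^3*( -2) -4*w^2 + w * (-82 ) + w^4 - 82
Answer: c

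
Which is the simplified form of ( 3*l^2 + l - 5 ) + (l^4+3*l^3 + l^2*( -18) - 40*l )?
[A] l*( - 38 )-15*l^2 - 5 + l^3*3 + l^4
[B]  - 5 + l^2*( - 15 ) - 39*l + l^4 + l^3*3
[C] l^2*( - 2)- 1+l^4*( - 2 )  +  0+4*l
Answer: B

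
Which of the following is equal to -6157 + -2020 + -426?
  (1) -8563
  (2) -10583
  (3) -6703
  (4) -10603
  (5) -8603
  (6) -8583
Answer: 5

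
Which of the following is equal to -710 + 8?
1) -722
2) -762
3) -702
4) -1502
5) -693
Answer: 3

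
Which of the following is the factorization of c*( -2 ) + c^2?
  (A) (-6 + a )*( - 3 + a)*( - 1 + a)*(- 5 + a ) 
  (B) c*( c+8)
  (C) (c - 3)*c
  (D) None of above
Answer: D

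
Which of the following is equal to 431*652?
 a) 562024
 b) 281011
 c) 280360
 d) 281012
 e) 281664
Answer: d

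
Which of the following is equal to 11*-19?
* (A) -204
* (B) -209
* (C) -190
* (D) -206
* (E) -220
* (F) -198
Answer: B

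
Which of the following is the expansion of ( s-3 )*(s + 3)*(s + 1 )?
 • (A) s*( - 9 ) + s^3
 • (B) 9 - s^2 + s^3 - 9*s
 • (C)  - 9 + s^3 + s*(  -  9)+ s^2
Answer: C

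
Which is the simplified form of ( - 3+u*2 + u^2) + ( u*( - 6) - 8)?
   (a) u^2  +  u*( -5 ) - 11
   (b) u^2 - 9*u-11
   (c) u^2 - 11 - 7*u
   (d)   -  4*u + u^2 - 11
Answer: d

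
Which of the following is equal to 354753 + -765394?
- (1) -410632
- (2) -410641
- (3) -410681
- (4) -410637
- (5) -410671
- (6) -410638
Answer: 2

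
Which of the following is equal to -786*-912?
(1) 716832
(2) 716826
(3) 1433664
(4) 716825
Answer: 1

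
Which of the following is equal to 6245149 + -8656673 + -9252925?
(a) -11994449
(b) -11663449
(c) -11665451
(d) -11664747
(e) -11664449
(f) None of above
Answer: e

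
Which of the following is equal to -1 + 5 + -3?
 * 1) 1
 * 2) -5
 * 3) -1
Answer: 1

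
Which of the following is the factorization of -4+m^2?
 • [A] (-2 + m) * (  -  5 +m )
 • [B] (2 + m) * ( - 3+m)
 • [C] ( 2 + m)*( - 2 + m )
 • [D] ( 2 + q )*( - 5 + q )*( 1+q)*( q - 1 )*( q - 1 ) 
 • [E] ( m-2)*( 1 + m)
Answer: C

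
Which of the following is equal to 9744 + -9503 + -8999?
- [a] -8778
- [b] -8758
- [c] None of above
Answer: b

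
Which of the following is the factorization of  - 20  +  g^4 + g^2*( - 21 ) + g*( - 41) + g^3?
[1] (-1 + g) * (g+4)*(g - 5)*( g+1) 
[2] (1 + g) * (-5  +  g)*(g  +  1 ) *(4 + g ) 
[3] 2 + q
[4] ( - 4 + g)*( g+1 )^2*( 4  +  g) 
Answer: 2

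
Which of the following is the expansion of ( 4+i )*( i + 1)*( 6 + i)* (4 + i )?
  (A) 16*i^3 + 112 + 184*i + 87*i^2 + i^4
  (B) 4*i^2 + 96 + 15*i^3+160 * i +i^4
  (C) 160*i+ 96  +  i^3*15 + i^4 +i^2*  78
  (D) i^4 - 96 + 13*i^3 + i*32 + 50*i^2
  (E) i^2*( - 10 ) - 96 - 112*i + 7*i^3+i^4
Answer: C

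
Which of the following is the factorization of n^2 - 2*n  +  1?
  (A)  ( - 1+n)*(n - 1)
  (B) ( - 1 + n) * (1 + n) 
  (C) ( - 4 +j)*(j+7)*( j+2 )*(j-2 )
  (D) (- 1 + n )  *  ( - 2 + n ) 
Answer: A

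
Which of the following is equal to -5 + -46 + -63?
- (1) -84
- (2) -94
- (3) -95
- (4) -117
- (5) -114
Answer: 5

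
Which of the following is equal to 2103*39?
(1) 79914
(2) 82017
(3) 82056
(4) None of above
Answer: 2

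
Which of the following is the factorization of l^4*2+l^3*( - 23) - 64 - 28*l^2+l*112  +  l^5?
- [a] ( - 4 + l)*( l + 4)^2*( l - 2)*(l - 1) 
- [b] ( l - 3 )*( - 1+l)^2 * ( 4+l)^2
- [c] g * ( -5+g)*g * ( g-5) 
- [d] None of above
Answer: d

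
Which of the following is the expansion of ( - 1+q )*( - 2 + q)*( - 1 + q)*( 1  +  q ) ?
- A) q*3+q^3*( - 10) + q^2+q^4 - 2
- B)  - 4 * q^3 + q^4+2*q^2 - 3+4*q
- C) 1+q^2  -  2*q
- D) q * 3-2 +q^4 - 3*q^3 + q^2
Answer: D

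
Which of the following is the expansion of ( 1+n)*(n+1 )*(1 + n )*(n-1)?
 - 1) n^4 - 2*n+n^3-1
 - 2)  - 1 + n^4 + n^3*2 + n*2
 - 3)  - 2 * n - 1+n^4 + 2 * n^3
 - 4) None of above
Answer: 3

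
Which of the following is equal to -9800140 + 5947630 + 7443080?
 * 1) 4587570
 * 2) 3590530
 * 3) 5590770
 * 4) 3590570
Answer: 4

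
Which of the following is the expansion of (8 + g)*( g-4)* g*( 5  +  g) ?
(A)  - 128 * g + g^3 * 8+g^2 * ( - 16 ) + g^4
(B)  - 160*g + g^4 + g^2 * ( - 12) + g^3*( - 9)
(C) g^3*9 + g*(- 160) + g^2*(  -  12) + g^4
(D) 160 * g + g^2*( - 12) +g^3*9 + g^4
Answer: C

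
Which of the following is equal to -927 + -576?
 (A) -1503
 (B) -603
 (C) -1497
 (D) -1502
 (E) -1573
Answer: A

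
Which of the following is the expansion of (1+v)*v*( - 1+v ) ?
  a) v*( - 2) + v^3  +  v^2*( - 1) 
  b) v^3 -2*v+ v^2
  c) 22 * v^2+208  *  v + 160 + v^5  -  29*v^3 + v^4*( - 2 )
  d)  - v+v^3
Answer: d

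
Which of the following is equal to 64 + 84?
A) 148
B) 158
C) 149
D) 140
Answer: A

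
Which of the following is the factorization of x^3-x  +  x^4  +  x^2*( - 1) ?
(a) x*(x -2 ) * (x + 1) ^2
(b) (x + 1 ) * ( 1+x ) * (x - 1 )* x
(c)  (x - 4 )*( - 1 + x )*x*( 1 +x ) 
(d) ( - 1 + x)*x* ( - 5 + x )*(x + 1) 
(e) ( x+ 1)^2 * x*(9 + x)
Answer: b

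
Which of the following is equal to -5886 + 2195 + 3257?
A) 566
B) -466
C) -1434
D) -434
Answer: D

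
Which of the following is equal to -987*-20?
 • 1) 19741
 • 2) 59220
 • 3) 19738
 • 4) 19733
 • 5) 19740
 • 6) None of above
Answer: 5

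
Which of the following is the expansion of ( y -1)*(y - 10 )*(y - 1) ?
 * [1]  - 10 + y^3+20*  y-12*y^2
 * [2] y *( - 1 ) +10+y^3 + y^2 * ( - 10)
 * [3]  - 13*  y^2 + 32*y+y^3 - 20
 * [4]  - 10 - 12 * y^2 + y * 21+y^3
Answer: 4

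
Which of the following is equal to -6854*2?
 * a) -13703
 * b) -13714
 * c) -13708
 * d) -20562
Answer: c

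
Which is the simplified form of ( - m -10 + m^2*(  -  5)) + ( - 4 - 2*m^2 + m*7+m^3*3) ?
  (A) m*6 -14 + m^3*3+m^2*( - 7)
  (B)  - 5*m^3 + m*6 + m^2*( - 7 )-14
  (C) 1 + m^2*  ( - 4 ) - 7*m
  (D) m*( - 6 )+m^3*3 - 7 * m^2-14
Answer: A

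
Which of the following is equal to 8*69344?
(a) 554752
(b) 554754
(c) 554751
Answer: a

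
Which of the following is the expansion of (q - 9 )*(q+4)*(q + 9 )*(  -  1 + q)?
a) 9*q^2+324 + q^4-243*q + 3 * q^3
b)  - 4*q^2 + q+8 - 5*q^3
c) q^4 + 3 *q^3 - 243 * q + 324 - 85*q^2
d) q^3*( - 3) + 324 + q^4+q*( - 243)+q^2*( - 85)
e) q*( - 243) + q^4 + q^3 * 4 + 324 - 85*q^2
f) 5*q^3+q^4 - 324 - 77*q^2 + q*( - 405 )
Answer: c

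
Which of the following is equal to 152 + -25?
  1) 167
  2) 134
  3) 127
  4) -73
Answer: 3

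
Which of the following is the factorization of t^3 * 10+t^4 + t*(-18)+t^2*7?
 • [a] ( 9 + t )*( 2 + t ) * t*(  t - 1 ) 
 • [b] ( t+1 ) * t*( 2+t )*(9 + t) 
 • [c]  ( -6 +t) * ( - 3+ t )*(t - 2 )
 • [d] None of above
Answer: a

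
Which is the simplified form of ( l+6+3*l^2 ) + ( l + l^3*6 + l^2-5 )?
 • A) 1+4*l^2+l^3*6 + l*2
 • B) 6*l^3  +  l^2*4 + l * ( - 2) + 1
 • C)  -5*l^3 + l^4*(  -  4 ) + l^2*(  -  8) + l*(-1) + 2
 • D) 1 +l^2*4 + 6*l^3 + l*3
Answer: A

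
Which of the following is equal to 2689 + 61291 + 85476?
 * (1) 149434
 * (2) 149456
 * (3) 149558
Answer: 2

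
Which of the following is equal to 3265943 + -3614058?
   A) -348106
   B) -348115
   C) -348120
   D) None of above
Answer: B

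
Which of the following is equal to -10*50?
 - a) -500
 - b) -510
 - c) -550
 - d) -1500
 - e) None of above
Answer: a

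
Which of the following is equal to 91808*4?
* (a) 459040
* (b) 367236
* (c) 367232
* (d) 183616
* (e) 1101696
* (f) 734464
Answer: c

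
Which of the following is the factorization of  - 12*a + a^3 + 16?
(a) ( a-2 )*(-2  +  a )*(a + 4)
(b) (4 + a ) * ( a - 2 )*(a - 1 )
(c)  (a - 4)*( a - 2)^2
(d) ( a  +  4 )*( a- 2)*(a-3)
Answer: a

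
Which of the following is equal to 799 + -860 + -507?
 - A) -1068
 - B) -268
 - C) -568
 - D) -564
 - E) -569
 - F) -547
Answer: C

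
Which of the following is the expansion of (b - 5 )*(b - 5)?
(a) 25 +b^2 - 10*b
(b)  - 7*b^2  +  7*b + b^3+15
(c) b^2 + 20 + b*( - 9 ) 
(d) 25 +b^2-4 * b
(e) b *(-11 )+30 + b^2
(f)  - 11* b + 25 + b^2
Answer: a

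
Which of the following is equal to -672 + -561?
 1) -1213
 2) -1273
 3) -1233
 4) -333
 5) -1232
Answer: 3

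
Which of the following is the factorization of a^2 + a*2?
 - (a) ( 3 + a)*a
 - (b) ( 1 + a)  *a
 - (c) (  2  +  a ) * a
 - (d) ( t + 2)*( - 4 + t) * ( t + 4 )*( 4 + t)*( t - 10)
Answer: c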